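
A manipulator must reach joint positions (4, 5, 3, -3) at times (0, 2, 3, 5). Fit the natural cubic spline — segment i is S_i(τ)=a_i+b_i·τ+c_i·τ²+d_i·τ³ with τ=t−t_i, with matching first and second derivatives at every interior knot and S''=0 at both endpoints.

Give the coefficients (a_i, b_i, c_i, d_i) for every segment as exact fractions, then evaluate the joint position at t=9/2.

  seg 0: a=4 b=13/10 c=0 d=-1/5
  seg 1: a=5 b=-11/10 c=-6/5 d=3/10
  seg 2: a=3 b=-13/5 c=-3/10 d=1/20
S(9/2) = -45/32

Δ: Δ0=1/2, Δ1=-2, Δ2=-3
row 1: diag=6, rhs=-15; c'=1/6, d'=-5/2
row 2: denom=6−1·1/6=35/6; d'=(-6−1·-5/2)/(35/6)=-3/5
back: M2=-3/5
back: M1=-5/2−1/6·-3/5=-12/5
M: M0=0, M1=-12/5, M2=-3/5, M3=0
seg 0: a=4, c=M0/2=0, d=(M1−M0)/(6·2)=-1/5, b=Δ0−h0·(2M0+M1)/6=13/10
seg 1: a=5, c=M1/2=-6/5, d=(M2−M1)/(6·1)=3/10, b=Δ1−h1·(2M1+M2)/6=-11/10
seg 2: a=3, c=M2/2=-3/10, d=(M3−M2)/(6·2)=1/20, b=Δ2−h2·(2M2+M3)/6=-13/5
t_q=9/2 → seg 2, τ=3/2; S=3+-13/5·τ+-3/10·τ²+1/20·τ³=-45/32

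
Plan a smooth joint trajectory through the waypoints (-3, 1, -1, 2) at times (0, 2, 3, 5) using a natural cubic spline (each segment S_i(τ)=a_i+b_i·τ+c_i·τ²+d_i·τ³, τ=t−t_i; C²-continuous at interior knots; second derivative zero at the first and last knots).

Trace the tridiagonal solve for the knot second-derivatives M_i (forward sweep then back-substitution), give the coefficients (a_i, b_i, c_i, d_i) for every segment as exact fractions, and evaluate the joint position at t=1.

  seg 0: a=-3 b=25/7 c=0 d=-11/28
  seg 1: a=1 b=-8/7 c=-33/14 d=3/2
  seg 2: a=-1 b=-19/14 c=15/7 d=-5/14
S(1) = 5/28

Δ: Δ0=2, Δ1=-2, Δ2=3/2
row 1: diag=6, rhs=-24; c'=1/6, d'=-4
row 2: denom=6−1·1/6=35/6; d'=(21−1·-4)/(35/6)=30/7
back: M2=30/7
back: M1=-4−1/6·30/7=-33/7
M: M0=0, M1=-33/7, M2=30/7, M3=0
seg 0: a=-3, c=M0/2=0, d=(M1−M0)/(6·2)=-11/28, b=Δ0−h0·(2M0+M1)/6=25/7
seg 1: a=1, c=M1/2=-33/14, d=(M2−M1)/(6·1)=3/2, b=Δ1−h1·(2M1+M2)/6=-8/7
seg 2: a=-1, c=M2/2=15/7, d=(M3−M2)/(6·2)=-5/14, b=Δ2−h2·(2M2+M3)/6=-19/14
t_q=1 → seg 0, τ=1; S=-3+25/7·τ+0·τ²+-11/28·τ³=5/28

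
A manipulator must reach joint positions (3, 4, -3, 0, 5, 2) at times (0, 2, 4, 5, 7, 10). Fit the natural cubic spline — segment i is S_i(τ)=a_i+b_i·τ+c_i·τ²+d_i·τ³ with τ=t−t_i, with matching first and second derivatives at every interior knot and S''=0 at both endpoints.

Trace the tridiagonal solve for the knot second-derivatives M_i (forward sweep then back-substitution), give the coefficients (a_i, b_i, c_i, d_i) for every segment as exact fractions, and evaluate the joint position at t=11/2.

Δ: Δ0=1/2, Δ1=-7/2, Δ2=3, Δ3=5/2, Δ4=-1
row 1: diag=8, rhs=-24; c'=1/4, d'=-3
row 2: denom=6−2·1/4=11/2; d'=(39−2·-3)/(11/2)=90/11
row 3: denom=6−1·2/11=64/11; d'=(-3−1·90/11)/(64/11)=-123/64
row 4: denom=10−2·11/32=149/16; d'=(-21−2·-123/64)/(149/16)=-549/298
back: M4=-549/298
back: M3=-123/64−11/32·-549/298=-192/149
back: M2=90/11−2/11·-192/149=1254/149
back: M1=-3−1/4·1254/149=-1521/298
M: M0=0, M1=-1521/298, M2=1254/149, M3=-192/149, M4=-549/298, M5=0
seg 0: a=3, c=M0/2=0, d=(M1−M0)/(6·2)=-507/1192, b=Δ0−h0·(2M0+M1)/6=328/149
seg 1: a=4, c=M1/2=-1521/596, d=(M2−M1)/(6·2)=1343/1192, b=Δ1−h1·(2M1+M2)/6=-865/298
seg 2: a=-3, c=M2/2=627/149, d=(M3−M2)/(6·1)=-241/149, b=Δ2−h2·(2M2+M3)/6=61/149
seg 3: a=0, c=M3/2=-96/149, d=(M4−M3)/(6·2)=-55/1192, b=Δ3−h3·(2M3+M4)/6=592/149
seg 4: a=5, c=M4/2=-549/596, d=(M5−M4)/(6·3)=61/596, b=Δ4−h4·(2M4+M5)/6=251/298
t_q=11/2 → seg 3, τ=1/2; S=0+592/149·τ+-96/149·τ²+-55/1192·τ³=17353/9536

  seg 0: a=3 b=328/149 c=0 d=-507/1192
  seg 1: a=4 b=-865/298 c=-1521/596 d=1343/1192
  seg 2: a=-3 b=61/149 c=627/149 d=-241/149
  seg 3: a=0 b=592/149 c=-96/149 d=-55/1192
  seg 4: a=5 b=251/298 c=-549/596 d=61/596
S(11/2) = 17353/9536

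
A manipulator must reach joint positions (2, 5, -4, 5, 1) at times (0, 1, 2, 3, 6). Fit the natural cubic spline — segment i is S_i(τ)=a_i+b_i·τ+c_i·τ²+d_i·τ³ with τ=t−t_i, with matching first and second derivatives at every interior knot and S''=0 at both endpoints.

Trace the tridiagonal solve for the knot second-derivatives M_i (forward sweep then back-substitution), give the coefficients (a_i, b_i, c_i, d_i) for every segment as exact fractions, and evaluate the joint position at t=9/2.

Δ: Δ0=3, Δ1=-9, Δ2=9, Δ3=-4/3
row 1: diag=4, rhs=-72; c'=1/4, d'=-18
row 2: denom=4−1·1/4=15/4; d'=(108−1·-18)/(15/4)=168/5
row 3: denom=8−1·4/15=116/15; d'=(-62−1·168/5)/(116/15)=-717/58
back: M3=-717/58
back: M2=168/5−4/15·-717/58=1070/29
back: M1=-18−1/4·1070/29=-1579/58
M: M0=0, M1=-1579/58, M2=1070/29, M3=-717/58, M4=0
seg 0: a=2, c=M0/2=0, d=(M1−M0)/(6·1)=-1579/348, b=Δ0−h0·(2M0+M1)/6=2623/348
seg 1: a=5, c=M1/2=-1579/116, d=(M2−M1)/(6·1)=3719/348, b=Δ1−h1·(2M1+M2)/6=-1057/174
seg 2: a=-4, c=M2/2=535/29, d=(M3−M2)/(6·1)=-2857/348, b=Δ2−h2·(2M2+M3)/6=-431/348
seg 3: a=5, c=M3/2=-717/116, d=(M4−M3)/(6·3)=239/348, b=Δ3−h3·(2M3+M4)/6=1919/174
t_q=9/2 → seg 3, τ=3/2; S=5+1919/174·τ+-717/116·τ²+239/348·τ³=9237/928

  seg 0: a=2 b=2623/348 c=0 d=-1579/348
  seg 1: a=5 b=-1057/174 c=-1579/116 d=3719/348
  seg 2: a=-4 b=-431/348 c=535/29 d=-2857/348
  seg 3: a=5 b=1919/174 c=-717/116 d=239/348
S(9/2) = 9237/928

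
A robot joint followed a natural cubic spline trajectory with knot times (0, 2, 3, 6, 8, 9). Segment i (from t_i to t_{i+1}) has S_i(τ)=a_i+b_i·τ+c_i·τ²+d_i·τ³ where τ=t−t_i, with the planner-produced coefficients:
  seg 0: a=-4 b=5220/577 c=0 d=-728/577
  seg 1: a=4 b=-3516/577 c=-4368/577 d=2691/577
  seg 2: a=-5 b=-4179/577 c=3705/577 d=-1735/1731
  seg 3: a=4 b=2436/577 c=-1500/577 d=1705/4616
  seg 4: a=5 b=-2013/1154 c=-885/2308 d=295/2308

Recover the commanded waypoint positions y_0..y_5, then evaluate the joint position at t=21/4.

y_0 = S_0(0) = a_0 = -4
y_1 = S_1(0) = a_1 = 4
y_2 = S_2(0) = a_2 = -5
y_3 = S_3(0) = a_3 = 4
y_4 = S_4(0) = a_4 = 5
y_5 = S_4(1) = 3
t_q=21/4 is in segment 2 (τ=9/4); S_2(τ)=-7601/36928

y_0=-4 y_1=4 y_2=-5 y_3=4 y_4=5 y_5=3
S(21/4) = -7601/36928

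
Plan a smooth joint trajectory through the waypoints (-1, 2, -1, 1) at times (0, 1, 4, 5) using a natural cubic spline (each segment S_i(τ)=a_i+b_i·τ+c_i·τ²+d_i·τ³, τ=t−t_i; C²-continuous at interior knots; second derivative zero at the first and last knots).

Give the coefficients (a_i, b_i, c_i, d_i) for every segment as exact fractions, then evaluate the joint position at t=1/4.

Δ: Δ0=3, Δ1=-1, Δ2=2
row 1: diag=8, rhs=-24; c'=3/8, d'=-3
row 2: denom=8−3·3/8=55/8; d'=(18−3·-3)/(55/8)=216/55
back: M2=216/55
back: M1=-3−3/8·216/55=-246/55
M: M0=0, M1=-246/55, M2=216/55, M3=0
seg 0: a=-1, c=M0/2=0, d=(M1−M0)/(6·1)=-41/55, b=Δ0−h0·(2M0+M1)/6=206/55
seg 1: a=2, c=M1/2=-123/55, d=(M2−M1)/(6·3)=7/15, b=Δ1−h1·(2M1+M2)/6=83/55
seg 2: a=-1, c=M2/2=108/55, d=(M3−M2)/(6·1)=-36/55, b=Δ2−h2·(2M2+M3)/6=38/55
t_q=1/4 → seg 0, τ=1/4; S=-1+206/55·τ+0·τ²+-41/55·τ³=-53/704

  seg 0: a=-1 b=206/55 c=0 d=-41/55
  seg 1: a=2 b=83/55 c=-123/55 d=7/15
  seg 2: a=-1 b=38/55 c=108/55 d=-36/55
S(1/4) = -53/704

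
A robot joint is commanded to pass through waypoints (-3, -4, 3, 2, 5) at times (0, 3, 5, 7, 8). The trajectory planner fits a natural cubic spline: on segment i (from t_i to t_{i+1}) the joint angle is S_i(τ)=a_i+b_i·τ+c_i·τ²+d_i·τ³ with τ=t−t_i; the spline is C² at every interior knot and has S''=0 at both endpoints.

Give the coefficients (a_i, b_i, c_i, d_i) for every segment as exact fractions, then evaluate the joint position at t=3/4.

  seg 0: a=-3 b=-623/312 c=0 d=173/936
  seg 1: a=-4 b=467/156 c=173/104 d=-55/78
  seg 2: a=3 b=185/156 c=-267/104 d=269/312
  seg 3: a=2 b=197/156 c=271/104 d=-271/312
S(3/4) = -29417/6656

Δ: Δ0=-1/3, Δ1=7/2, Δ2=-1/2, Δ3=3
row 1: diag=10, rhs=23; c'=1/5, d'=23/10
row 2: denom=8−2·1/5=38/5; d'=(-24−2·23/10)/(38/5)=-143/38
row 3: denom=6−2·5/19=104/19; d'=(21−2·-143/38)/(104/19)=271/52
back: M3=271/52
back: M2=-143/38−5/19·271/52=-267/52
back: M1=23/10−1/5·-267/52=173/52
M: M0=0, M1=173/52, M2=-267/52, M3=271/52, M4=0
seg 0: a=-3, c=M0/2=0, d=(M1−M0)/(6·3)=173/936, b=Δ0−h0·(2M0+M1)/6=-623/312
seg 1: a=-4, c=M1/2=173/104, d=(M2−M1)/(6·2)=-55/78, b=Δ1−h1·(2M1+M2)/6=467/156
seg 2: a=3, c=M2/2=-267/104, d=(M3−M2)/(6·2)=269/312, b=Δ2−h2·(2M2+M3)/6=185/156
seg 3: a=2, c=M3/2=271/104, d=(M4−M3)/(6·1)=-271/312, b=Δ3−h3·(2M3+M4)/6=197/156
t_q=3/4 → seg 0, τ=3/4; S=-3+-623/312·τ+0·τ²+173/936·τ³=-29417/6656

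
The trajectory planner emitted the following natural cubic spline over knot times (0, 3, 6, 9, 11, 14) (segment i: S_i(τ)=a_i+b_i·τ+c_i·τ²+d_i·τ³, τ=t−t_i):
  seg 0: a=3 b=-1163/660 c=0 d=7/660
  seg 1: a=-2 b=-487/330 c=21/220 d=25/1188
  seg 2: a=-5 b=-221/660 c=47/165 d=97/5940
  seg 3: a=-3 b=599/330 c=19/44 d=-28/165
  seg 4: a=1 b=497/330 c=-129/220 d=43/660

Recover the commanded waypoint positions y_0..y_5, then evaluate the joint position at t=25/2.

y_0 = S_0(0) = a_0 = 3
y_1 = S_1(0) = a_1 = -2
y_2 = S_2(0) = a_2 = -5
y_3 = S_3(0) = a_3 = -3
y_4 = S_4(0) = a_4 = 1
y_5 = S_4(3) = 2
t_q=25/2 is in segment 4 (τ=3/2); S_4(τ)=3801/1760

y_0=3 y_1=-2 y_2=-5 y_3=-3 y_4=1 y_5=2
S(25/2) = 3801/1760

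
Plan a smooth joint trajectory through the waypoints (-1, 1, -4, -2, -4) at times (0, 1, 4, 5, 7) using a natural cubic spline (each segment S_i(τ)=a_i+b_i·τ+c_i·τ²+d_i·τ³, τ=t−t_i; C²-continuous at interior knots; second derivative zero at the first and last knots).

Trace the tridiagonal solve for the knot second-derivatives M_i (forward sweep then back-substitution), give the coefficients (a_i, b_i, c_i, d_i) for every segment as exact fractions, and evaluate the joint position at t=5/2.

Δ: Δ0=2, Δ1=-5/3, Δ2=2, Δ3=-1
row 1: diag=8, rhs=-22; c'=3/8, d'=-11/4
row 2: denom=8−3·3/8=55/8; d'=(22−3·-11/4)/(55/8)=22/5
row 3: denom=6−1·8/55=322/55; d'=(-18−1·22/5)/(322/55)=-88/23
back: M3=-88/23
back: M2=22/5−8/55·-88/23=114/23
back: M1=-11/4−3/8·114/23=-106/23
M: M0=0, M1=-106/23, M2=114/23, M3=-88/23, M4=0
seg 0: a=-1, c=M0/2=0, d=(M1−M0)/(6·1)=-53/69, b=Δ0−h0·(2M0+M1)/6=191/69
seg 1: a=1, c=M1/2=-53/23, d=(M2−M1)/(6·3)=110/207, b=Δ1−h1·(2M1+M2)/6=32/69
seg 2: a=-4, c=M2/2=57/23, d=(M3−M2)/(6·1)=-101/69, b=Δ2−h2·(2M2+M3)/6=68/69
seg 3: a=-2, c=M3/2=-44/23, d=(M4−M3)/(6·2)=22/69, b=Δ3−h3·(2M3+M4)/6=107/69
t_q=5/2 → seg 1, τ=3/2; S=1+32/69·τ+-53/23·τ²+110/207·τ³=-39/23

  seg 0: a=-1 b=191/69 c=0 d=-53/69
  seg 1: a=1 b=32/69 c=-53/23 d=110/207
  seg 2: a=-4 b=68/69 c=57/23 d=-101/69
  seg 3: a=-2 b=107/69 c=-44/23 d=22/69
S(5/2) = -39/23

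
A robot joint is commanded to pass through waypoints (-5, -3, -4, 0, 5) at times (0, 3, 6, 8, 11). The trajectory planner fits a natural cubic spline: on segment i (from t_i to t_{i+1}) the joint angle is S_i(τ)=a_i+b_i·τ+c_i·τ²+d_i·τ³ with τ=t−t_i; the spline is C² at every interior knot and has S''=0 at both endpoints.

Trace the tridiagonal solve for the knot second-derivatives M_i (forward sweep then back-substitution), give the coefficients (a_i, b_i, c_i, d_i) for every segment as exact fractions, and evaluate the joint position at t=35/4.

Δ: Δ0=2/3, Δ1=-1/3, Δ2=2, Δ3=5/3
row 1: diag=12, rhs=-6; c'=1/4, d'=-1/2
row 2: denom=10−3·1/4=37/4; d'=(14−3·-1/2)/(37/4)=62/37
row 3: denom=10−2·8/37=354/37; d'=(-2−2·62/37)/(354/37)=-33/59
back: M3=-33/59
back: M2=62/37−8/37·-33/59=106/59
back: M1=-1/2−1/4·106/59=-56/59
M: M0=0, M1=-56/59, M2=106/59, M3=-33/59, M4=0
seg 0: a=-5, c=M0/2=0, d=(M1−M0)/(6·3)=-28/531, b=Δ0−h0·(2M0+M1)/6=202/177
seg 1: a=-3, c=M1/2=-28/59, d=(M2−M1)/(6·3)=9/59, b=Δ1−h1·(2M1+M2)/6=-50/177
seg 2: a=-4, c=M2/2=53/59, d=(M3−M2)/(6·2)=-139/708, b=Δ2−h2·(2M2+M3)/6=175/177
seg 3: a=0, c=M3/2=-33/118, d=(M4−M3)/(6·3)=11/354, b=Δ3−h3·(2M3+M4)/6=394/177
t_q=35/4 → seg 3, τ=3/4; S=0+394/177·τ+-33/118·τ²+11/354·τ³=11519/7552

  seg 0: a=-5 b=202/177 c=0 d=-28/531
  seg 1: a=-3 b=-50/177 c=-28/59 d=9/59
  seg 2: a=-4 b=175/177 c=53/59 d=-139/708
  seg 3: a=0 b=394/177 c=-33/118 d=11/354
S(35/4) = 11519/7552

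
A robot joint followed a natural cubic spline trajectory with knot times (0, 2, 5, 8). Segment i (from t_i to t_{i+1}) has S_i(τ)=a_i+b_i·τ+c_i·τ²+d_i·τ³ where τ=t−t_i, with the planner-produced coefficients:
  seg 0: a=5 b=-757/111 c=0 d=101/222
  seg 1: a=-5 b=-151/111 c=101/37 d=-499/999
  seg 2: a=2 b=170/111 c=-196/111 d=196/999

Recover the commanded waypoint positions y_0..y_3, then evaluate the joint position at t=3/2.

y_0 = S_0(0) = a_0 = 5
y_1 = S_1(0) = a_1 = -5
y_2 = S_2(0) = a_2 = 2
y_3 = S_2(3) = -4
t_q=3/2 is in segment 0 (τ=3/2); S_0(τ)=-2187/592

y_0=5 y_1=-5 y_2=2 y_3=-4
S(3/2) = -2187/592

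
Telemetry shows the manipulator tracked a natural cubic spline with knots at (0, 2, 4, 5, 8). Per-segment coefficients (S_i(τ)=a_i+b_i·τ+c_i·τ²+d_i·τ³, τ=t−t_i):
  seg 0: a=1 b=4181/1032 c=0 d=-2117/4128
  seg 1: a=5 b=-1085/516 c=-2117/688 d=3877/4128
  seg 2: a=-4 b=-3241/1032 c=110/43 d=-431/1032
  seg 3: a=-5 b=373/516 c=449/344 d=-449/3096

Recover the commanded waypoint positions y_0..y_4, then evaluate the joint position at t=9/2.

y_0 = S_0(0) = a_0 = 1
y_1 = S_1(0) = a_1 = 5
y_2 = S_2(0) = a_2 = -4
y_3 = S_3(0) = a_3 = -5
y_4 = S_3(3) = 5
t_q=9/2 is in segment 2 (τ=1/2); S_2(τ)=-13713/2752

y_0=1 y_1=5 y_2=-4 y_3=-5 y_4=5
S(9/2) = -13713/2752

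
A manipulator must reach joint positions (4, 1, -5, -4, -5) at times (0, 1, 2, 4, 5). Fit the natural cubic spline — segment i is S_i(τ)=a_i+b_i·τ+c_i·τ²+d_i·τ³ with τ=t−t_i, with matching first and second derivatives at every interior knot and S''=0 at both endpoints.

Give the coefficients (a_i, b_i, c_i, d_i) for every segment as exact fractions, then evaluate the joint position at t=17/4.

  seg 0: a=4 b=-114/61 c=0 d=-69/61
  seg 1: a=1 b=-321/61 c=-207/61 d=162/61
  seg 2: a=-5 b=-249/61 c=279/61 d=-557/488
  seg 3: a=-4 b=63/122 c=-555/244 d=185/244
S(17/4) = -62483/15616

Δ: Δ0=-3, Δ1=-6, Δ2=1/2, Δ3=-1
row 1: diag=4, rhs=-18; c'=1/4, d'=-9/2
row 2: denom=6−1·1/4=23/4; d'=(39−1·-9/2)/(23/4)=174/23
row 3: denom=6−2·8/23=122/23; d'=(-9−2·174/23)/(122/23)=-555/122
back: M3=-555/122
back: M2=174/23−8/23·-555/122=558/61
back: M1=-9/2−1/4·558/61=-414/61
M: M0=0, M1=-414/61, M2=558/61, M3=-555/122, M4=0
seg 0: a=4, c=M0/2=0, d=(M1−M0)/(6·1)=-69/61, b=Δ0−h0·(2M0+M1)/6=-114/61
seg 1: a=1, c=M1/2=-207/61, d=(M2−M1)/(6·1)=162/61, b=Δ1−h1·(2M1+M2)/6=-321/61
seg 2: a=-5, c=M2/2=279/61, d=(M3−M2)/(6·2)=-557/488, b=Δ2−h2·(2M2+M3)/6=-249/61
seg 3: a=-4, c=M3/2=-555/244, d=(M4−M3)/(6·1)=185/244, b=Δ3−h3·(2M3+M4)/6=63/122
t_q=17/4 → seg 3, τ=1/4; S=-4+63/122·τ+-555/244·τ²+185/244·τ³=-62483/15616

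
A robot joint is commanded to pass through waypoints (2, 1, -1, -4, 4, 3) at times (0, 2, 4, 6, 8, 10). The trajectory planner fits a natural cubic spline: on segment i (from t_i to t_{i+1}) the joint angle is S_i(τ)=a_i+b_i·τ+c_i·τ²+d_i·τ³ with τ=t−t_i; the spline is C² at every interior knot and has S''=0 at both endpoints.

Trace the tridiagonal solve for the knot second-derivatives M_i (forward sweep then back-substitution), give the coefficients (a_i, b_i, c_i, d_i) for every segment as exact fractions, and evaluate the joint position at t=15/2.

Δ: Δ0=-1/2, Δ1=-1, Δ2=-3/2, Δ3=4, Δ4=-1/2
row 1: diag=8, rhs=-3; c'=1/4, d'=-3/8
row 2: denom=8−2·1/4=15/2; d'=(-3−2·-3/8)/(15/2)=-3/10
row 3: denom=8−2·4/15=112/15; d'=(33−2·-3/10)/(112/15)=9/2
row 4: denom=8−2·15/56=209/28; d'=(-27−2·9/2)/(209/28)=-1008/209
back: M4=-1008/209
back: M3=9/2−15/56·-1008/209=2421/418
back: M2=-3/10−4/15·2421/418=-771/418
back: M1=-3/8−1/4·-771/418=18/209
M: M0=0, M1=18/209, M2=-771/418, M3=2421/418, M4=-1008/209, M5=0
seg 0: a=2, c=M0/2=0, d=(M1−M0)/(6·2)=3/418, b=Δ0−h0·(2M0+M1)/6=-221/418
seg 1: a=1, c=M1/2=9/209, d=(M2−M1)/(6·2)=-269/1672, b=Δ1−h1·(2M1+M2)/6=-185/418
seg 2: a=-1, c=M2/2=-771/836, d=(M3−M2)/(6·2)=7/11, b=Δ2−h2·(2M2+M3)/6=-460/209
seg 3: a=-4, c=M3/2=2421/836, d=(M4−M3)/(6·2)=-1479/1672, b=Δ3−h3·(2M3+M4)/6=365/209
seg 4: a=4, c=M4/2=-504/209, d=(M5−M4)/(6·2)=84/209, b=Δ4−h4·(2M4+M5)/6=1135/418
t_q=15/2 → seg 3, τ=3/2; S=-4+365/209·τ+2421/836·τ²+-1479/1672·τ³=28759/13376

  seg 0: a=2 b=-221/418 c=0 d=3/418
  seg 1: a=1 b=-185/418 c=9/209 d=-269/1672
  seg 2: a=-1 b=-460/209 c=-771/836 d=7/11
  seg 3: a=-4 b=365/209 c=2421/836 d=-1479/1672
  seg 4: a=4 b=1135/418 c=-504/209 d=84/209
S(15/2) = 28759/13376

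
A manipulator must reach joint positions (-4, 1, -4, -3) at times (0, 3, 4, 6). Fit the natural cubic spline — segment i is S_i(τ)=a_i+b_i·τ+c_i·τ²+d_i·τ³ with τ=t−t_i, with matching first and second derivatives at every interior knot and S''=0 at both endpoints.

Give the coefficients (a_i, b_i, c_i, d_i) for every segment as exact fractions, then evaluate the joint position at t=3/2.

  seg 0: a=-4 b=1289/282 c=0 d=-91/282
  seg 1: a=1 b=-584/141 c=-273/94 d=577/282
  seg 2: a=-4 b=-1075/282 c=152/47 d=-76/141
S(3/2) = 1329/752

Δ: Δ0=5/3, Δ1=-5, Δ2=1/2
row 1: diag=8, rhs=-40; c'=1/8, d'=-5
row 2: denom=6−1·1/8=47/8; d'=(33−1·-5)/(47/8)=304/47
back: M2=304/47
back: M1=-5−1/8·304/47=-273/47
M: M0=0, M1=-273/47, M2=304/47, M3=0
seg 0: a=-4, c=M0/2=0, d=(M1−M0)/(6·3)=-91/282, b=Δ0−h0·(2M0+M1)/6=1289/282
seg 1: a=1, c=M1/2=-273/94, d=(M2−M1)/(6·1)=577/282, b=Δ1−h1·(2M1+M2)/6=-584/141
seg 2: a=-4, c=M2/2=152/47, d=(M3−M2)/(6·2)=-76/141, b=Δ2−h2·(2M2+M3)/6=-1075/282
t_q=3/2 → seg 0, τ=3/2; S=-4+1289/282·τ+0·τ²+-91/282·τ³=1329/752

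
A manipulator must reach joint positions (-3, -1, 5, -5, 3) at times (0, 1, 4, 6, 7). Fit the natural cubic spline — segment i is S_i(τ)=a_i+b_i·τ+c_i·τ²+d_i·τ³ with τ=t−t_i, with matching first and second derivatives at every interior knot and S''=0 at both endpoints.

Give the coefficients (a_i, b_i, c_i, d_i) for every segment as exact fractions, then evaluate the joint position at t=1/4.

  seg 0: a=-3 b=292/197 c=0 d=102/197
  seg 1: a=-1 b=598/197 c=306/197 d=-374/591
  seg 2: a=5 b=-932/197 c=-816/197 d=1579/788
  seg 3: a=-5 b=541/197 c=3105/394 d=-1035/394
S(1/4) = -16525/6304

Δ: Δ0=2, Δ1=2, Δ2=-5, Δ3=8
row 1: diag=8, rhs=0; c'=3/8, d'=0
row 2: denom=10−3·3/8=71/8; d'=(-42−3·0)/(71/8)=-336/71
row 3: denom=6−2·16/71=394/71; d'=(78−2·-336/71)/(394/71)=3105/197
back: M3=3105/197
back: M2=-336/71−16/71·3105/197=-1632/197
back: M1=0−3/8·-1632/197=612/197
M: M0=0, M1=612/197, M2=-1632/197, M3=3105/197, M4=0
seg 0: a=-3, c=M0/2=0, d=(M1−M0)/(6·1)=102/197, b=Δ0−h0·(2M0+M1)/6=292/197
seg 1: a=-1, c=M1/2=306/197, d=(M2−M1)/(6·3)=-374/591, b=Δ1−h1·(2M1+M2)/6=598/197
seg 2: a=5, c=M2/2=-816/197, d=(M3−M2)/(6·2)=1579/788, b=Δ2−h2·(2M2+M3)/6=-932/197
seg 3: a=-5, c=M3/2=3105/394, d=(M4−M3)/(6·1)=-1035/394, b=Δ3−h3·(2M3+M4)/6=541/197
t_q=1/4 → seg 0, τ=1/4; S=-3+292/197·τ+0·τ²+102/197·τ³=-16525/6304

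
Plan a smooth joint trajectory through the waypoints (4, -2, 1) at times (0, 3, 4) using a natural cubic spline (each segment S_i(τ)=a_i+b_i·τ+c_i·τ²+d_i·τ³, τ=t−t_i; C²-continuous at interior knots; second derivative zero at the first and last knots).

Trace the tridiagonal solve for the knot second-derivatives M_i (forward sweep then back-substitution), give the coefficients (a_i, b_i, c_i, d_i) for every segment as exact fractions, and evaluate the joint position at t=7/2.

  seg 0: a=4 b=-31/8 c=0 d=5/24
  seg 1: a=-2 b=7/4 c=15/8 d=-5/8
S(7/2) = -47/64

Δ: Δ0=-2, Δ1=3
row 1: diag=8, rhs=30; c'=1/8, d'=15/4
back: M1=15/4
M: M0=0, M1=15/4, M2=0
seg 0: a=4, c=M0/2=0, d=(M1−M0)/(6·3)=5/24, b=Δ0−h0·(2M0+M1)/6=-31/8
seg 1: a=-2, c=M1/2=15/8, d=(M2−M1)/(6·1)=-5/8, b=Δ1−h1·(2M1+M2)/6=7/4
t_q=7/2 → seg 1, τ=1/2; S=-2+7/4·τ+15/8·τ²+-5/8·τ³=-47/64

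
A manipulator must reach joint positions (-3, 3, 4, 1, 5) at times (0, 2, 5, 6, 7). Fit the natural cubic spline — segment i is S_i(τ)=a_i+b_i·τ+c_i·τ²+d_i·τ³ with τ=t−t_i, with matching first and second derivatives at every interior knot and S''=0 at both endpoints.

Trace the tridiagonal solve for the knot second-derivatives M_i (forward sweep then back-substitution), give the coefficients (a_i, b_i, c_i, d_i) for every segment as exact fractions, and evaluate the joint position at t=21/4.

Δ: Δ0=3, Δ1=1/3, Δ2=-3, Δ3=4
row 1: diag=10, rhs=-16; c'=3/10, d'=-8/5
row 2: denom=8−3·3/10=71/10; d'=(-20−3·-8/5)/(71/10)=-152/71
row 3: denom=4−1·10/71=274/71; d'=(42−1·-152/71)/(274/71)=1567/137
back: M3=1567/137
back: M2=-152/71−10/71·1567/137=-514/137
back: M1=-8/5−3/10·-514/137=-65/137
M: M0=0, M1=-65/137, M2=-514/137, M3=1567/137, M4=0
seg 0: a=-3, c=M0/2=0, d=(M1−M0)/(6·2)=-65/1644, b=Δ0−h0·(2M0+M1)/6=1298/411
seg 1: a=3, c=M1/2=-65/274, d=(M2−M1)/(6·3)=-449/2466, b=Δ1−h1·(2M1+M2)/6=1103/411
seg 2: a=4, c=M2/2=-257/137, d=(M3−M2)/(6·1)=2081/822, b=Δ2−h2·(2M2+M3)/6=-3005/822
seg 3: a=1, c=M3/2=1567/274, d=(M4−M3)/(6·1)=-1567/822, b=Δ3−h3·(2M3+M4)/6=77/411
t_q=21/4 → seg 2, τ=1/4; S=4+-3005/822·τ+-257/137·τ²+2081/822·τ³=52755/17536

  seg 0: a=-3 b=1298/411 c=0 d=-65/1644
  seg 1: a=3 b=1103/411 c=-65/274 d=-449/2466
  seg 2: a=4 b=-3005/822 c=-257/137 d=2081/822
  seg 3: a=1 b=77/411 c=1567/274 d=-1567/822
S(21/4) = 52755/17536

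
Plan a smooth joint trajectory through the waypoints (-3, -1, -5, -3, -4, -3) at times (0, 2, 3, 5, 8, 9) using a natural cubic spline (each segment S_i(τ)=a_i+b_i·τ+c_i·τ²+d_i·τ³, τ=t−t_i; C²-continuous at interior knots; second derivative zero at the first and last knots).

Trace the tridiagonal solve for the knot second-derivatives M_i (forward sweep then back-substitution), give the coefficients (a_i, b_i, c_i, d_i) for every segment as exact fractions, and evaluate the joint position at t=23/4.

  seg 0: a=-3 b=21005/6879 c=0 d=-7063/13758
  seg 1: a=-1 b=-21373/6879 c=-7063/2293 d=15046/6879
  seg 2: a=-5 b=-18613/6879 c=7983/2293 d=-11203/13758
  seg 3: a=-3 b=9965/6879 c=-3220/2293 d=1858/6879
  seg 4: a=-4 b=2171/6879 c=2354/2293 d=-2354/6879
S(23/4) = -190007/73376

Δ: Δ0=1, Δ1=-4, Δ2=1, Δ3=-1/3, Δ4=1
row 1: diag=6, rhs=-30; c'=1/6, d'=-5
row 2: denom=6−1·1/6=35/6; d'=(30−1·-5)/(35/6)=6
row 3: denom=10−2·12/35=326/35; d'=(-8−2·6)/(326/35)=-350/163
row 4: denom=8−3·105/326=2293/326; d'=(8−3·-350/163)/(2293/326)=4708/2293
back: M4=4708/2293
back: M3=-350/163−105/326·4708/2293=-6440/2293
back: M2=6−12/35·-6440/2293=15966/2293
back: M1=-5−1/6·15966/2293=-14126/2293
M: M0=0, M1=-14126/2293, M2=15966/2293, M3=-6440/2293, M4=4708/2293, M5=0
seg 0: a=-3, c=M0/2=0, d=(M1−M0)/(6·2)=-7063/13758, b=Δ0−h0·(2M0+M1)/6=21005/6879
seg 1: a=-1, c=M1/2=-7063/2293, d=(M2−M1)/(6·1)=15046/6879, b=Δ1−h1·(2M1+M2)/6=-21373/6879
seg 2: a=-5, c=M2/2=7983/2293, d=(M3−M2)/(6·2)=-11203/13758, b=Δ2−h2·(2M2+M3)/6=-18613/6879
seg 3: a=-3, c=M3/2=-3220/2293, d=(M4−M3)/(6·3)=1858/6879, b=Δ3−h3·(2M3+M4)/6=9965/6879
seg 4: a=-4, c=M4/2=2354/2293, d=(M5−M4)/(6·1)=-2354/6879, b=Δ4−h4·(2M4+M5)/6=2171/6879
t_q=23/4 → seg 3, τ=3/4; S=-3+9965/6879·τ+-3220/2293·τ²+1858/6879·τ³=-190007/73376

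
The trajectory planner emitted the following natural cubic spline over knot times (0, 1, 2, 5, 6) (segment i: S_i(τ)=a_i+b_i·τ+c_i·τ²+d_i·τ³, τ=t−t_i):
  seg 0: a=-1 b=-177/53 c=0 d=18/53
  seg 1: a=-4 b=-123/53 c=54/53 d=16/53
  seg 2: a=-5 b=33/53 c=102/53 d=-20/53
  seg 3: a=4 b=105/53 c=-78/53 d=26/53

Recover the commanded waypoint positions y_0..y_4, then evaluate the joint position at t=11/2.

y_0 = S_0(0) = a_0 = -1
y_1 = S_1(0) = a_1 = -4
y_2 = S_2(0) = a_2 = -5
y_3 = S_3(0) = a_3 = 4
y_4 = S_3(1) = 5
t_q=11/2 is in segment 3 (τ=1/2); S_3(τ)=993/212

y_0=-1 y_1=-4 y_2=-5 y_3=4 y_4=5
S(11/2) = 993/212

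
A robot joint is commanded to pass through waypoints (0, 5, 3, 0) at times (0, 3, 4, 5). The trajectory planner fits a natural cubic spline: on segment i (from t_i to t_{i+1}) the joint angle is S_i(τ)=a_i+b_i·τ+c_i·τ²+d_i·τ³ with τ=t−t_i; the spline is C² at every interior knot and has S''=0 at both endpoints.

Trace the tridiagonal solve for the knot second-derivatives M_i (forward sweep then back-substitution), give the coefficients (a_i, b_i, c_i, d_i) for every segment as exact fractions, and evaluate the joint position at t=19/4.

Δ: Δ0=5/3, Δ1=-2, Δ2=-3
row 1: diag=8, rhs=-22; c'=1/8, d'=-11/4
row 2: denom=4−1·1/8=31/8; d'=(-6−1·-11/4)/(31/8)=-26/31
back: M2=-26/31
back: M1=-11/4−1/8·-26/31=-82/31
M: M0=0, M1=-82/31, M2=-26/31, M3=0
seg 0: a=0, c=M0/2=0, d=(M1−M0)/(6·3)=-41/279, b=Δ0−h0·(2M0+M1)/6=278/93
seg 1: a=5, c=M1/2=-41/31, d=(M2−M1)/(6·1)=28/93, b=Δ1−h1·(2M1+M2)/6=-91/93
seg 2: a=3, c=M2/2=-13/31, d=(M3−M2)/(6·1)=13/93, b=Δ2−h2·(2M2+M3)/6=-253/93
t_q=19/4 → seg 2, τ=3/4; S=3+-253/93·τ+-13/31·τ²+13/93·τ³=1553/1984

  seg 0: a=0 b=278/93 c=0 d=-41/279
  seg 1: a=5 b=-91/93 c=-41/31 d=28/93
  seg 2: a=3 b=-253/93 c=-13/31 d=13/93
S(19/4) = 1553/1984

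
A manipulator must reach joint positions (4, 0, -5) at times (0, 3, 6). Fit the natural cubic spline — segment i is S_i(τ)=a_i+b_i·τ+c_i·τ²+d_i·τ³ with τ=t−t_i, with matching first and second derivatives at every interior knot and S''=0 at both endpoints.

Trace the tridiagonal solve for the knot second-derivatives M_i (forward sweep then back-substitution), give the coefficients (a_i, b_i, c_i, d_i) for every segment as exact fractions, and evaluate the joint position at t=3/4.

  seg 0: a=4 b=-5/4 c=0 d=-1/108
  seg 1: a=0 b=-3/2 c=-1/12 d=1/108
S(3/4) = 783/256

Δ: Δ0=-4/3, Δ1=-5/3
row 1: diag=12, rhs=-2; c'=1/4, d'=-1/6
back: M1=-1/6
M: M0=0, M1=-1/6, M2=0
seg 0: a=4, c=M0/2=0, d=(M1−M0)/(6·3)=-1/108, b=Δ0−h0·(2M0+M1)/6=-5/4
seg 1: a=0, c=M1/2=-1/12, d=(M2−M1)/(6·3)=1/108, b=Δ1−h1·(2M1+M2)/6=-3/2
t_q=3/4 → seg 0, τ=3/4; S=4+-5/4·τ+0·τ²+-1/108·τ³=783/256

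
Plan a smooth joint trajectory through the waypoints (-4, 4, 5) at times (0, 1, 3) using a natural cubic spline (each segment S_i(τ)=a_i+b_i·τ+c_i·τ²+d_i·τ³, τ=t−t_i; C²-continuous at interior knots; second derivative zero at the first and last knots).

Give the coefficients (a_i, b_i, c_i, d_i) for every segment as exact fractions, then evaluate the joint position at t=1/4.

  seg 0: a=-4 b=37/4 c=0 d=-5/4
  seg 1: a=4 b=11/2 c=-15/4 d=5/8
S(1/4) = -437/256

Δ: Δ0=8, Δ1=1/2
row 1: diag=6, rhs=-45; c'=1/3, d'=-15/2
back: M1=-15/2
M: M0=0, M1=-15/2, M2=0
seg 0: a=-4, c=M0/2=0, d=(M1−M0)/(6·1)=-5/4, b=Δ0−h0·(2M0+M1)/6=37/4
seg 1: a=4, c=M1/2=-15/4, d=(M2−M1)/(6·2)=5/8, b=Δ1−h1·(2M1+M2)/6=11/2
t_q=1/4 → seg 0, τ=1/4; S=-4+37/4·τ+0·τ²+-5/4·τ³=-437/256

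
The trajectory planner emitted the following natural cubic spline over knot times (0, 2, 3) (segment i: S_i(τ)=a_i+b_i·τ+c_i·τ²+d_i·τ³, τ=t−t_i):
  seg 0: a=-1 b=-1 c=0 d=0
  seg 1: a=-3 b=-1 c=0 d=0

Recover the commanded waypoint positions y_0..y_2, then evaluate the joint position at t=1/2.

y_0 = S_0(0) = a_0 = -1
y_1 = S_1(0) = a_1 = -3
y_2 = S_1(1) = -4
t_q=1/2 is in segment 0 (τ=1/2); S_0(τ)=-3/2

y_0=-1 y_1=-3 y_2=-4
S(1/2) = -3/2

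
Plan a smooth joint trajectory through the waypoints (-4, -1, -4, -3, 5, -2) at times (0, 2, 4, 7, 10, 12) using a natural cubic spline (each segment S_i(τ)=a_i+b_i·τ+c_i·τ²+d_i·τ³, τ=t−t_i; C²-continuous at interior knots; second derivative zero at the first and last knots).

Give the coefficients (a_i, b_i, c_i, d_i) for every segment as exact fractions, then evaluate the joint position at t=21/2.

Δ: Δ0=3/2, Δ1=-3/2, Δ2=1/3, Δ3=8/3, Δ4=-7/2
row 1: diag=8, rhs=-18; c'=1/4, d'=-9/4
row 2: denom=10−2·1/4=19/2; d'=(11−2·-9/4)/(19/2)=31/19
row 3: denom=12−3·6/19=210/19; d'=(14−3·31/19)/(210/19)=173/210
row 4: denom=10−3·19/70=643/70; d'=(-37−3·173/210)/(643/70)=-2763/643
back: M4=-2763/643
back: M3=173/210−19/70·-2763/643=3839/1929
back: M2=31/19−6/19·3839/1929=645/643
back: M1=-9/4−1/4·645/643=-1608/643
M: M0=0, M1=-1608/643, M2=645/643, M3=3839/1929, M4=-2763/643, M5=0
seg 0: a=-4, c=M0/2=0, d=(M1−M0)/(6·2)=-134/643, b=Δ0−h0·(2M0+M1)/6=3001/1286
seg 1: a=-1, c=M1/2=-804/643, d=(M2−M1)/(6·2)=751/2572, b=Δ1−h1·(2M1+M2)/6=-215/1286
seg 2: a=-4, c=M2/2=645/1286, d=(M3−M2)/(6·3)=952/17361, b=Δ2−h2·(2M2+M3)/6=-2141/1286
seg 3: a=-3, c=M3/2=3839/3858, d=(M4−M3)/(6·3)=-6064/17361, b=Δ3−h3·(2M3+M4)/6=3633/1286
seg 4: a=5, c=M4/2=-2763/1286, d=(M5−M4)/(6·2)=921/2572, b=Δ4−h4·(2M4+M5)/6=-817/1286
t_q=21/2 → seg 4, τ=1/2; S=5+-817/1286·τ+-2763/1286·τ²+921/2572·τ³=86213/20576

  seg 0: a=-4 b=3001/1286 c=0 d=-134/643
  seg 1: a=-1 b=-215/1286 c=-804/643 d=751/2572
  seg 2: a=-4 b=-2141/1286 c=645/1286 d=952/17361
  seg 3: a=-3 b=3633/1286 c=3839/3858 d=-6064/17361
  seg 4: a=5 b=-817/1286 c=-2763/1286 d=921/2572
S(21/2) = 86213/20576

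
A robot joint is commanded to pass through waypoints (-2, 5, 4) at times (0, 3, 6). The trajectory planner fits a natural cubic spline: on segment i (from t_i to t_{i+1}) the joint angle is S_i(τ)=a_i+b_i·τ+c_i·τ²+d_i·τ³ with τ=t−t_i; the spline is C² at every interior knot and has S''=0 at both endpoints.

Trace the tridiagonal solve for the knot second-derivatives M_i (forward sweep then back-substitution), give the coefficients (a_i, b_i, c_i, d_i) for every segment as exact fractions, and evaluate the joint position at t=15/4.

Δ: Δ0=7/3, Δ1=-1/3
row 1: diag=12, rhs=-16; c'=1/4, d'=-4/3
back: M1=-4/3
M: M0=0, M1=-4/3, M2=0
seg 0: a=-2, c=M0/2=0, d=(M1−M0)/(6·3)=-2/27, b=Δ0−h0·(2M0+M1)/6=3
seg 1: a=5, c=M1/2=-2/3, d=(M2−M1)/(6·3)=2/27, b=Δ1−h1·(2M1+M2)/6=1
t_q=15/4 → seg 1, τ=3/4; S=5+1·τ+-2/3·τ²+2/27·τ³=173/32

  seg 0: a=-2 b=3 c=0 d=-2/27
  seg 1: a=5 b=1 c=-2/3 d=2/27
S(15/4) = 173/32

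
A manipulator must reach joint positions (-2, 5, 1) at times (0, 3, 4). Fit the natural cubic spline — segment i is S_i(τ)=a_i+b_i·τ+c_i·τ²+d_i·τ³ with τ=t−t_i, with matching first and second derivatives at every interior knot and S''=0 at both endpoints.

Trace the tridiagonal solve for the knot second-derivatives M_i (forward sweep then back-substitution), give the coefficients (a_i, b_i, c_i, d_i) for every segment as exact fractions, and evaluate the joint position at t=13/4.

Δ: Δ0=7/3, Δ1=-4
row 1: diag=8, rhs=-38; c'=1/8, d'=-19/4
back: M1=-19/4
M: M0=0, M1=-19/4, M2=0
seg 0: a=-2, c=M0/2=0, d=(M1−M0)/(6·3)=-19/72, b=Δ0−h0·(2M0+M1)/6=113/24
seg 1: a=5, c=M1/2=-19/8, d=(M2−M1)/(6·1)=19/24, b=Δ1−h1·(2M1+M2)/6=-29/12
t_q=13/4 → seg 1, τ=1/4; S=5+-29/12·τ+-19/8·τ²+19/24·τ³=2181/512

  seg 0: a=-2 b=113/24 c=0 d=-19/72
  seg 1: a=5 b=-29/12 c=-19/8 d=19/24
S(13/4) = 2181/512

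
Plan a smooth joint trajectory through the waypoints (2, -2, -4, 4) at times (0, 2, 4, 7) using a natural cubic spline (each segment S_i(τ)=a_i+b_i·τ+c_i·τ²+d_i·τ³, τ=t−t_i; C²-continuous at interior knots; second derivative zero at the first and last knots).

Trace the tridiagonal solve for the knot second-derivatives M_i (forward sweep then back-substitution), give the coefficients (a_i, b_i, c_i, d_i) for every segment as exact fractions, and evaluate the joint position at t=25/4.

  seg 0: a=2 b=-118/57 c=0 d=1/57
  seg 1: a=-2 b=-106/57 c=2/19 d=37/228
  seg 2: a=-4 b=29/57 c=41/38 d=-41/342
S(25/4) = 3019/2432

Δ: Δ0=-2, Δ1=-1, Δ2=8/3
row 1: diag=8, rhs=6; c'=1/4, d'=3/4
row 2: denom=10−2·1/4=19/2; d'=(22−2·3/4)/(19/2)=41/19
back: M2=41/19
back: M1=3/4−1/4·41/19=4/19
M: M0=0, M1=4/19, M2=41/19, M3=0
seg 0: a=2, c=M0/2=0, d=(M1−M0)/(6·2)=1/57, b=Δ0−h0·(2M0+M1)/6=-118/57
seg 1: a=-2, c=M1/2=2/19, d=(M2−M1)/(6·2)=37/228, b=Δ1−h1·(2M1+M2)/6=-106/57
seg 2: a=-4, c=M2/2=41/38, d=(M3−M2)/(6·3)=-41/342, b=Δ2−h2·(2M2+M3)/6=29/57
t_q=25/4 → seg 2, τ=9/4; S=-4+29/57·τ+41/38·τ²+-41/342·τ³=3019/2432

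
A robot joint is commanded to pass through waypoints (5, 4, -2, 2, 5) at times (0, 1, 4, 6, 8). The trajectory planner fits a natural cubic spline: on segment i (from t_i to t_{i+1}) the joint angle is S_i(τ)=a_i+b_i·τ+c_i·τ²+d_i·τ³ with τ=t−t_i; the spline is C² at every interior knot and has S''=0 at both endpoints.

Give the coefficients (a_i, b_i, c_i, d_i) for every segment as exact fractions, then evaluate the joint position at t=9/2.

  seg 0: a=5 b=-361/536 c=0 d=-175/536
  seg 1: a=4 b=-443/268 c=-525/536 d=463/1608
  seg 2: a=-2 b=131/536 c=108/67 d=-787/2144
  seg 3: a=2 b=613/268 c=-633/1072 d=211/2144
S(9/2) = -26083/17152

Δ: Δ0=-1, Δ1=-2, Δ2=2, Δ3=3/2
row 1: diag=8, rhs=-6; c'=3/8, d'=-3/4
row 2: denom=10−3·3/8=71/8; d'=(24−3·-3/4)/(71/8)=210/71
row 3: denom=8−2·16/71=536/71; d'=(-3−2·210/71)/(536/71)=-633/536
back: M3=-633/536
back: M2=210/71−16/71·-633/536=216/67
back: M1=-3/4−3/8·216/67=-525/268
M: M0=0, M1=-525/268, M2=216/67, M3=-633/536, M4=0
seg 0: a=5, c=M0/2=0, d=(M1−M0)/(6·1)=-175/536, b=Δ0−h0·(2M0+M1)/6=-361/536
seg 1: a=4, c=M1/2=-525/536, d=(M2−M1)/(6·3)=463/1608, b=Δ1−h1·(2M1+M2)/6=-443/268
seg 2: a=-2, c=M2/2=108/67, d=(M3−M2)/(6·2)=-787/2144, b=Δ2−h2·(2M2+M3)/6=131/536
seg 3: a=2, c=M3/2=-633/1072, d=(M4−M3)/(6·2)=211/2144, b=Δ3−h3·(2M3+M4)/6=613/268
t_q=9/2 → seg 2, τ=1/2; S=-2+131/536·τ+108/67·τ²+-787/2144·τ³=-26083/17152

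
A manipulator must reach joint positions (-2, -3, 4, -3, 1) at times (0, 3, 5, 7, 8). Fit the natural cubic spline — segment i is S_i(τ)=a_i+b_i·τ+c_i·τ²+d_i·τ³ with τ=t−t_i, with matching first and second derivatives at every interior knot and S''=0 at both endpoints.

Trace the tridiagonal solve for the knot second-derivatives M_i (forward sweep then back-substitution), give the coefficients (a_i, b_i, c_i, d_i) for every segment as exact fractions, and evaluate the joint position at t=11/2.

Δ: Δ0=-1/3, Δ1=7/2, Δ2=-7/2, Δ3=4
row 1: diag=10, rhs=23; c'=1/5, d'=23/10
row 2: denom=8−2·1/5=38/5; d'=(-42−2·23/10)/(38/5)=-233/38
row 3: denom=6−2·5/19=104/19; d'=(45−2·-233/38)/(104/19)=136/13
back: M3=136/13
back: M2=-233/38−5/19·136/13=-231/26
back: M1=23/10−1/5·-231/26=53/13
M: M0=0, M1=53/13, M2=-231/26, M3=136/13, M4=0
seg 0: a=-2, c=M0/2=0, d=(M1−M0)/(6·3)=53/234, b=Δ0−h0·(2M0+M1)/6=-185/78
seg 1: a=-3, c=M1/2=53/26, d=(M2−M1)/(6·2)=-337/312, b=Δ1−h1·(2M1+M2)/6=146/39
seg 2: a=4, c=M2/2=-231/52, d=(M3−M2)/(6·2)=503/312, b=Δ2−h2·(2M2+M3)/6=-83/78
seg 3: a=-3, c=M3/2=68/13, d=(M4−M3)/(6·1)=-68/39, b=Δ3−h3·(2M3+M4)/6=20/39
t_q=11/2 → seg 2, τ=1/2; S=4+-83/78·τ+-231/52·τ²+503/312·τ³=2129/832

  seg 0: a=-2 b=-185/78 c=0 d=53/234
  seg 1: a=-3 b=146/39 c=53/26 d=-337/312
  seg 2: a=4 b=-83/78 c=-231/52 d=503/312
  seg 3: a=-3 b=20/39 c=68/13 d=-68/39
S(11/2) = 2129/832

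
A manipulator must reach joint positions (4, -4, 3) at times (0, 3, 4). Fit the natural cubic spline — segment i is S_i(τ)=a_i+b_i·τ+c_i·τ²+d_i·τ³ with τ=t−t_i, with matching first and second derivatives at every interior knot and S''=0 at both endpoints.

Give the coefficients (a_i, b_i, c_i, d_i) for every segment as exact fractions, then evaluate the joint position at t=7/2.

  seg 0: a=4 b=-151/24 c=0 d=29/72
  seg 1: a=-4 b=55/12 c=29/8 d=-29/24
S(7/2) = -61/64

Δ: Δ0=-8/3, Δ1=7
row 1: diag=8, rhs=58; c'=1/8, d'=29/4
back: M1=29/4
M: M0=0, M1=29/4, M2=0
seg 0: a=4, c=M0/2=0, d=(M1−M0)/(6·3)=29/72, b=Δ0−h0·(2M0+M1)/6=-151/24
seg 1: a=-4, c=M1/2=29/8, d=(M2−M1)/(6·1)=-29/24, b=Δ1−h1·(2M1+M2)/6=55/12
t_q=7/2 → seg 1, τ=1/2; S=-4+55/12·τ+29/8·τ²+-29/24·τ³=-61/64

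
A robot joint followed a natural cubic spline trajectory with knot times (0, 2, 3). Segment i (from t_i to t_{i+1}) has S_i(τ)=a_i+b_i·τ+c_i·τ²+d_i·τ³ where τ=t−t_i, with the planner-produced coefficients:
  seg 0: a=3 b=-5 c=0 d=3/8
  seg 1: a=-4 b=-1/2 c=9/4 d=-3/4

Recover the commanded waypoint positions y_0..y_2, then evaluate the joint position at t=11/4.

y_0 = S_0(0) = a_0 = 3
y_1 = S_1(0) = a_1 = -4
y_2 = S_1(1) = -3
t_q=11/4 is in segment 1 (τ=3/4); S_1(τ)=-877/256

y_0=3 y_1=-4 y_2=-3
S(11/4) = -877/256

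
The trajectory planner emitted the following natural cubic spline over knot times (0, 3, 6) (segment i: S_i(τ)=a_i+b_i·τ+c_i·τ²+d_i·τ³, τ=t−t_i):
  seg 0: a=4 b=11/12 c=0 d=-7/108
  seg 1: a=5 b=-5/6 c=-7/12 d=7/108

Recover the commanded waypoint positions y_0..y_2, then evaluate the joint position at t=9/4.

y_0 = S_0(0) = a_0 = 4
y_1 = S_1(0) = a_1 = 5
y_2 = S_1(3) = -1
t_q=9/4 is in segment 0 (τ=9/4); S_0(τ)=1363/256

y_0=4 y_1=5 y_2=-1
S(9/4) = 1363/256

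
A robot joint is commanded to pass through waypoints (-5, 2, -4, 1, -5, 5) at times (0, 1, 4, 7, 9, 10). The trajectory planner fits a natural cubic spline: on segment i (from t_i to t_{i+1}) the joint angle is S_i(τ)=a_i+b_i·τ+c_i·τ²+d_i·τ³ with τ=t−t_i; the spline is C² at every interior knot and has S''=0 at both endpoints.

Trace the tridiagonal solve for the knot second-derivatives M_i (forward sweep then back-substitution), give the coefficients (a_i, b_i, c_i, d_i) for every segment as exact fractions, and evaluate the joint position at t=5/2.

Δ: Δ0=7, Δ1=-2, Δ2=5/3, Δ3=-3, Δ4=10
row 1: diag=8, rhs=-54; c'=3/8, d'=-27/4
row 2: denom=12−3·3/8=87/8; d'=(22−3·-27/4)/(87/8)=338/87
row 3: denom=10−3·8/29=266/29; d'=(-28−3·338/87)/(266/29)=-575/133
row 4: denom=6−2·29/133=740/133; d'=(78−2·-575/133)/(740/133)=2881/185
back: M4=2881/185
back: M3=-575/133−29/133·2881/185=-1428/185
back: M2=338/87−8/29·-1428/185=3338/555
back: M1=-27/4−3/8·3338/555=-1666/185
M: M0=0, M1=-1666/185, M2=3338/555, M3=-1428/185, M4=2881/185, M5=0
seg 0: a=-5, c=M0/2=0, d=(M1−M0)/(6·1)=-833/555, b=Δ0−h0·(2M0+M1)/6=4718/555
seg 1: a=2, c=M1/2=-833/185, d=(M2−M1)/(6·3)=4168/4995, b=Δ1−h1·(2M1+M2)/6=2219/555
seg 2: a=-4, c=M2/2=1669/555, d=(M3−M2)/(6·3)=-103/135, b=Δ2−h2·(2M2+M3)/6=-271/555
seg 3: a=1, c=M3/2=-714/185, d=(M4−M3)/(6·2)=4309/2220, b=Δ3−h3·(2M3+M4)/6=-338/111
seg 4: a=-5, c=M4/2=2881/370, d=(M5−M4)/(6·1)=-2881/1110, b=Δ4−h4·(2M4+M5)/6=2669/555
t_q=5/2 → seg 1, τ=3/2; S=2+2219/555·τ+-833/185·τ²+4168/4995·τ³=101/148

  seg 0: a=-5 b=4718/555 c=0 d=-833/555
  seg 1: a=2 b=2219/555 c=-833/185 d=4168/4995
  seg 2: a=-4 b=-271/555 c=1669/555 d=-103/135
  seg 3: a=1 b=-338/111 c=-714/185 d=4309/2220
  seg 4: a=-5 b=2669/555 c=2881/370 d=-2881/1110
S(5/2) = 101/148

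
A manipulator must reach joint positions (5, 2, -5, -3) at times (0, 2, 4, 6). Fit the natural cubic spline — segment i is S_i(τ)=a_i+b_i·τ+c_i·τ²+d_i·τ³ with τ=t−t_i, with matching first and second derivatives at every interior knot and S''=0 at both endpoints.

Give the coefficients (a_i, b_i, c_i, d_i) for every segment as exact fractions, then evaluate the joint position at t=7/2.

  seg 0: a=5 b=-2/3 c=0 d=-5/24
  seg 1: a=2 b=-19/6 c=-5/4 d=13/24
  seg 2: a=-5 b=-5/3 c=2 d=-1/3
S(7/2) = -239/64

Δ: Δ0=-3/2, Δ1=-7/2, Δ2=1
row 1: diag=8, rhs=-12; c'=1/4, d'=-3/2
row 2: denom=8−2·1/4=15/2; d'=(27−2·-3/2)/(15/2)=4
back: M2=4
back: M1=-3/2−1/4·4=-5/2
M: M0=0, M1=-5/2, M2=4, M3=0
seg 0: a=5, c=M0/2=0, d=(M1−M0)/(6·2)=-5/24, b=Δ0−h0·(2M0+M1)/6=-2/3
seg 1: a=2, c=M1/2=-5/4, d=(M2−M1)/(6·2)=13/24, b=Δ1−h1·(2M1+M2)/6=-19/6
seg 2: a=-5, c=M2/2=2, d=(M3−M2)/(6·2)=-1/3, b=Δ2−h2·(2M2+M3)/6=-5/3
t_q=7/2 → seg 1, τ=3/2; S=2+-19/6·τ+-5/4·τ²+13/24·τ³=-239/64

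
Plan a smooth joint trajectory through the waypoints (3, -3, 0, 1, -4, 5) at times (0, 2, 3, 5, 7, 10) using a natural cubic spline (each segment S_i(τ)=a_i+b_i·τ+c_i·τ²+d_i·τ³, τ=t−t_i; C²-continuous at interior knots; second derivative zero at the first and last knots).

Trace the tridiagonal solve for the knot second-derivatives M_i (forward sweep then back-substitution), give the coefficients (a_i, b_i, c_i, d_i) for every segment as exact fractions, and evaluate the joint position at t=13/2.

  seg 0: a=3 b=-3117/605 c=0 d=651/1210
  seg 1: a=-3 b=789/605 c=1953/605 d=-927/605
  seg 2: a=0 b=174/55 c=-828/605 d=89/4840
  seg 3: a=1 b=-2529/1210 c=-609/484 d=2549/4840
  seg 4: a=-4 b=-486/605 c=2301/1210 d=-767/3630
S(13/2) = -123469/38720

Δ: Δ0=-3, Δ1=3, Δ2=1/2, Δ3=-5/2, Δ4=3
row 1: diag=6, rhs=36; c'=1/6, d'=6
row 2: denom=6−1·1/6=35/6; d'=(-15−1·6)/(35/6)=-18/5
row 3: denom=8−2·12/35=256/35; d'=(-18−2·-18/5)/(256/35)=-189/128
row 4: denom=10−2·35/128=605/64; d'=(33−2·-189/128)/(605/64)=2301/605
back: M4=2301/605
back: M3=-189/128−35/128·2301/605=-609/242
back: M2=-18/5−12/35·-609/242=-1656/605
back: M1=6−1/6·-1656/605=3906/605
M: M0=0, M1=3906/605, M2=-1656/605, M3=-609/242, M4=2301/605, M5=0
seg 0: a=3, c=M0/2=0, d=(M1−M0)/(6·2)=651/1210, b=Δ0−h0·(2M0+M1)/6=-3117/605
seg 1: a=-3, c=M1/2=1953/605, d=(M2−M1)/(6·1)=-927/605, b=Δ1−h1·(2M1+M2)/6=789/605
seg 2: a=0, c=M2/2=-828/605, d=(M3−M2)/(6·2)=89/4840, b=Δ2−h2·(2M2+M3)/6=174/55
seg 3: a=1, c=M3/2=-609/484, d=(M4−M3)/(6·2)=2549/4840, b=Δ3−h3·(2M3+M4)/6=-2529/1210
seg 4: a=-4, c=M4/2=2301/1210, d=(M5−M4)/(6·3)=-767/3630, b=Δ4−h4·(2M4+M5)/6=-486/605
t_q=13/2 → seg 3, τ=3/2; S=1+-2529/1210·τ+-609/484·τ²+2549/4840·τ³=-123469/38720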